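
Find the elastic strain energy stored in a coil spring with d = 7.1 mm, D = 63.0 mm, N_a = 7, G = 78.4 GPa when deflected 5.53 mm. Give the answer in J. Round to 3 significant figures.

k = Gd⁴/(8D³N_a) = (78.4×10³)(7.1⁴)/(8·63.0³·7) = 14.228 N/mm
U = ½kδ² = 0.5 × 14.228 × 5.53² = 217.55 N·mm = 0.21755 J

0.218 J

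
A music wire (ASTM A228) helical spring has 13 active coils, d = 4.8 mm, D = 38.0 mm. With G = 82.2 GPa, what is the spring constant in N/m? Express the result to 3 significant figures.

k = Gd⁴/(8D³N_a) = (82.2×10³ × 4.8⁴) / (8 × 38.0³ × 13)
  = 4.36352e+07 / 5.70669e+06 = 7.6463 N/mm = 7646.3 N/m

7650 N/m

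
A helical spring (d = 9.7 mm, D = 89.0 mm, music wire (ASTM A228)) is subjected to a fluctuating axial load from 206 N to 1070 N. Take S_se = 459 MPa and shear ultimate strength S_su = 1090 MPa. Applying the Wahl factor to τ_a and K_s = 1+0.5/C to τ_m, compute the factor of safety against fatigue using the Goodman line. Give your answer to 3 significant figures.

2.36

C = D/d = 89.0/9.7 = 9.1753; K_W = (4C−1)/(4C−4)+0.615/C = 1.1588; K_s = 1+0.5/C = 1.0545
F_a = (F_max−F_min)/2 = 432 N; F_m = (F_max+F_min)/2 = 638 N
τ_a = K_W·8F_aD/(πd³) = 1.1588 × 107.28 = 124.31 MPa
τ_m = K_s·8F_mD/(πd³) = 1.0545 × 158.43 = 167.06 MPa
Goodman: 1/n_f = τ_a/S_se + τ_m/S_su = 124.31/459 + 167.06/1090 = 0.27082 + 0.15327 = 0.42409
n_f = 1/0.42409 = 2.358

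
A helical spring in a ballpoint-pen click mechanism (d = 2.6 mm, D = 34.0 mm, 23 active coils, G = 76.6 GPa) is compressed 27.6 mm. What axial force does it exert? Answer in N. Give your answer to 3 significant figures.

13.4 N

k = Gd⁴/(8D³N_a) = (76.6×10³)(2.6⁴)/(8·34.0³·23) = 0.48402 N/mm
F = k·δ = 0.48402 × 27.6 = 13.359 N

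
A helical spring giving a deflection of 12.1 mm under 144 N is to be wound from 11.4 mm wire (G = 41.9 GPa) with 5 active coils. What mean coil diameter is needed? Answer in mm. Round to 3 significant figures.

114 mm

Required rate k = F/δ = 144/12.1 = 11.901 N/mm
D = (Gd⁴/(8N_a·k))^(1/3) = (41.9×10³·11.4⁴/(8·5·11.901))^(1/3)
  = (1.48661e+06)^(1/3) = 114.1297 mm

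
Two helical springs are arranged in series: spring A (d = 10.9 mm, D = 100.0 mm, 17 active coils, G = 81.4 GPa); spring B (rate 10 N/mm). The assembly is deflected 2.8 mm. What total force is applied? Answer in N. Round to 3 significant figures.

k_A = Gd⁴/(8D³N_a) = (81.4×10³)(10.9⁴)/(8·100.0³·17) = 8.4487 N/mm
Series: 1/k_eq = 1/8.4487 + 1/10 = 0.21836; k_eq = 4.5796 N/mm
F = k_eq·δ = 4.5796·2.8 = 12.823 N

12.8 N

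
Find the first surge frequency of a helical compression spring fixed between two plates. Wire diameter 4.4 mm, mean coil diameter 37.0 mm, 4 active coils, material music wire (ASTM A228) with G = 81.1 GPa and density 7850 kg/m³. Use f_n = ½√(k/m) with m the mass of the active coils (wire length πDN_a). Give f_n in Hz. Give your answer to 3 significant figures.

k = Gd⁴/(8D³N_a) = (81.1×10³)(4.4⁴)/(8·37.0³·4) = 18.753 N/mm = 18753 N/m
Wire length L = πDN_a = π·37.0·4 = 464.96 mm
m = ρ·(πd²/4)·L = 7850 × 15.205×10⁻⁶ m² × 0.46496 m = 0.055498 kg
f_n = ½√(k/m) = 0.5·√(18753/0.055498) = 0.5·√(3.3791e+05) = 290.65 Hz

291 Hz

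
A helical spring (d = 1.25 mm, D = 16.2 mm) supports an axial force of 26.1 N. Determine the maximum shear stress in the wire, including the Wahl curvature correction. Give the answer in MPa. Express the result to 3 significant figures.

612 MPa

Spring index C = D/d = 16.2/1.25 = 12.9600
K_W = (4C−1)/(4C−4) + 0.615/C = 50.840/47.840 + 0.0475 = 1.1102
τ₀ = 8FD/(πd³) = 8·26.1·16.2/(π·1.25³) = 3382.56/6.1359 = 551.27 MPa
τ_max = K·τ₀ = 1.1102 × 551.27 = 612 MPa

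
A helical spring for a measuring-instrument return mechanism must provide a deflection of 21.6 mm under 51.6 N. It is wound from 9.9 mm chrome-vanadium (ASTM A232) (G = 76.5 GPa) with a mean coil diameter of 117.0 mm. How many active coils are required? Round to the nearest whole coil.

24

Required rate k = F/δ = 51.6/21.6 = 2.3889 N/mm
N_a = Gd⁴/(8D³k) = (76.5×10³ × 9.9⁴)/(8 × 117.0³ × 2.3889)
    = 7.34856e+08 / 3.06086e+07 = 24.01 → 24 coils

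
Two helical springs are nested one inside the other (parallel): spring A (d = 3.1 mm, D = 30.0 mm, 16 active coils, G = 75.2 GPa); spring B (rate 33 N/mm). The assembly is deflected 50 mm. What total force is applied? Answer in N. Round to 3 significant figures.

k_A = Gd⁴/(8D³N_a) = (75.2×10³)(3.1⁴)/(8·30.0³·16) = 2.0095 N/mm
Parallel: k_eq = 2.0095 + 33 = 35.01 N/mm
F = k_eq·δ = 35.01·50 = 1750.5 N

1750 N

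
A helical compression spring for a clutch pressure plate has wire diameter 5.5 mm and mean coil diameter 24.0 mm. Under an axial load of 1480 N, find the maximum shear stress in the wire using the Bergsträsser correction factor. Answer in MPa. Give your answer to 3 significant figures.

Spring index C = D/d = 24.0/5.5 = 4.3636
K_B = (4C+2)/(4C−3) = 19.455/14.455 = 1.3459
τ₀ = 8FD/(πd³) = 8·1480·24.0/(π·5.5³) = 284160/522.68 = 543.66 MPa
τ_max = K·τ₀ = 1.3459 × 543.66 = 731.71 MPa

732 MPa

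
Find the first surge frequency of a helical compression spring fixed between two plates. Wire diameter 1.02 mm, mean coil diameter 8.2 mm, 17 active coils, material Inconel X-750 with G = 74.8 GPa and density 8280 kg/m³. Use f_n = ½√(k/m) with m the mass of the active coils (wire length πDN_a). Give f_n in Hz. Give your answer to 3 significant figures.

302 Hz

k = Gd⁴/(8D³N_a) = (74.8×10³)(1.02⁴)/(8·8.2³·17) = 1.0797 N/mm = 1079.7 N/m
Wire length L = πDN_a = π·8.2·17 = 437.94 mm
m = ρ·(πd²/4)·L = 8280 × 0.81713×10⁻⁶ m² × 0.43794 m = 0.002963 kg
f_n = ½√(k/m) = 0.5·√(1079.7/0.002963) = 0.5·√(3.6441e+05) = 301.83 Hz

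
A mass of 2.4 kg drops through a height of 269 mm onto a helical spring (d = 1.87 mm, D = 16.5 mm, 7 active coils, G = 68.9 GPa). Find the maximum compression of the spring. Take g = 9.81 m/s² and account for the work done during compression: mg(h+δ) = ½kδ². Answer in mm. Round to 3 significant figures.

k = Gd⁴/(8D³N_a) = (68.9×10³)(1.87⁴)/(8·16.5³·7) = 3.3492 N/mm
W = mg = 2.4 × 9.81 = 23.544 N
½kδ² − Wδ − Wh = 0 → δ = (W + √(W² + 2kWh))/k
δ = (23.544 + √(554.32 + 42423.7))/3.3492 = (23.544 + 207.31)/3.3492 = 68.928 mm

68.9 mm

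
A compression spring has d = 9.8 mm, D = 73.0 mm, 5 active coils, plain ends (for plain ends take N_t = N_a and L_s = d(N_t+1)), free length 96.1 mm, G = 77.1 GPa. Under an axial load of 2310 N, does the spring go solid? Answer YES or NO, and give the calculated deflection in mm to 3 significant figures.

k = Gd⁴/(8D³N_a) = (77.1×10³)(9.8⁴)/(8·73.0³·5) = 45.701 N/mm
N_t = 5; L_s = 9.8·6 = 58.8 mm; δ_solid = L₀ − L_s = 96.1 − 58.8 = 37.3 mm
δ = F/k = 2310/45.701 = 50.545 mm
δ ≥ δ_solid → spring goes solid

YES, δ = 50.5 mm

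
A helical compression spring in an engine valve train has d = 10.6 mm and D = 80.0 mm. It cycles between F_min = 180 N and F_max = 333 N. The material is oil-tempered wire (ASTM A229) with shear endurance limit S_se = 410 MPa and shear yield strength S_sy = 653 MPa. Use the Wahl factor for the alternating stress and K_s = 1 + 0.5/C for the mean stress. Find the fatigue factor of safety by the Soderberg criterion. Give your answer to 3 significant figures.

C = D/d = 80.0/10.6 = 7.5472; K_W = (4C−1)/(4C−4)+0.615/C = 1.1960; K_s = 1+0.5/C = 1.0662
F_a = (F_max−F_min)/2 = 76.5 N; F_m = (F_max+F_min)/2 = 256.5 N
τ_a = K_W·8F_aD/(πd³) = 1.1960 × 13.085 = 15.65 MPa
τ_m = K_s·8F_mD/(πd³) = 1.0662 × 43.873 = 46.78 MPa
Soderberg: 1/n_f = τ_a/S_se + τ_m/S_sy = 15.65/410 + 46.78/653 = 0.03817 + 0.07164 = 0.10981
n_f = 1/0.10981 = 9.107

9.11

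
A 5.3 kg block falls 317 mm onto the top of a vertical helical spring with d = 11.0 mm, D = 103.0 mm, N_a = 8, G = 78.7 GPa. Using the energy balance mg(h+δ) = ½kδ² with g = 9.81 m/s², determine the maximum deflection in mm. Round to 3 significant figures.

48.0 mm

k = Gd⁴/(8D³N_a) = (78.7×10³)(11.0⁴)/(8·103.0³·8) = 16.476 N/mm
W = mg = 5.3 × 9.81 = 51.993 N
½kδ² − Wδ − Wh = 0 → δ = (W + √(W² + 2kWh))/k
δ = (51.993 + √(2703.3 + 543110))/16.476 = (51.993 + 738.79)/16.476 = 47.996 mm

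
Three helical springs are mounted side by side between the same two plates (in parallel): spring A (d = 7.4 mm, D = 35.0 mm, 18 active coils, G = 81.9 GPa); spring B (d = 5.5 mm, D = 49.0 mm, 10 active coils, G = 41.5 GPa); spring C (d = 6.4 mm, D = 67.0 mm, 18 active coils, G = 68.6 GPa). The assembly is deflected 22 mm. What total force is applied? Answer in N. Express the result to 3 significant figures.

k_A = Gd⁴/(8D³N_a) = (81.9×10³)(7.4⁴)/(8·35.0³·18) = 39.778 N/mm
k_B = Gd⁴/(8D³N_a) = (41.5×10³)(5.5⁴)/(8·49.0³·10) = 4.0348 N/mm
k_C = Gd⁴/(8D³N_a) = (68.6×10³)(6.4⁴)/(8·67.0³·18) = 2.6574 N/mm
Parallel: k_eq = 39.778 + 4.0348 + 2.6574 = 46.47 N/mm
F = k_eq·δ = 46.47·22 = 1022.3 N

1020 N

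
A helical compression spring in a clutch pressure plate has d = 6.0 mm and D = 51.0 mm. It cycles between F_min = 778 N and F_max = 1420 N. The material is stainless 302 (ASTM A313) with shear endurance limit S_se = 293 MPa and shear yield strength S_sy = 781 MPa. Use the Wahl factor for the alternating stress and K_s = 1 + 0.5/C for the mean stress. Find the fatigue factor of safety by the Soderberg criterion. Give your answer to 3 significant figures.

C = D/d = 51.0/6.0 = 8.5000; K_W = (4C−1)/(4C−4)+0.615/C = 1.1724; K_s = 1+0.5/C = 1.0588
F_a = (F_max−F_min)/2 = 321 N; F_m = (F_max+F_min)/2 = 1099 N
τ_a = K_W·8F_aD/(πd³) = 1.1724 × 193 = 226.27 MPa
τ_m = K_s·8F_mD/(πd³) = 1.0588 × 660.78 = 699.65 MPa
Soderberg: 1/n_f = τ_a/S_se + τ_m/S_sy = 226.27/293 + 699.65/781 = 0.77224 + 0.89583 = 1.6681
n_f = 1/1.6681 = 0.5995

0.599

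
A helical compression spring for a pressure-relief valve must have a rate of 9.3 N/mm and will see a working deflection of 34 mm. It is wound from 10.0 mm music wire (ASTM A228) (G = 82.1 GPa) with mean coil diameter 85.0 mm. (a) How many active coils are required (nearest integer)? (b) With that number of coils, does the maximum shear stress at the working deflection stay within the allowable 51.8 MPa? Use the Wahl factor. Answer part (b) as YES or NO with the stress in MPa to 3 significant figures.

N_a = Gd⁴/(8D³k) = (82.1×10³)(10.0⁴)/(8·85.0³·9.3) = 17.97 → N_a = 18
Actual rate k = Gd⁴/(8D³·18) = 9.2838 N/mm
Working load F = kδ = 9.2838·34 = 315.65 N
C = 85.0/10.0 = 8.5000; K_W = (4C−1)/(4C−4)+0.615/C = 1.1724
τ_max = K_W·8FD/(πd³) = 1.1724·68.322 = 80.098 MPa
τ_max > 51.8 MPa → exceeds allowable

(a) 18 coils; (b) NO, τ_max = 80.1 MPa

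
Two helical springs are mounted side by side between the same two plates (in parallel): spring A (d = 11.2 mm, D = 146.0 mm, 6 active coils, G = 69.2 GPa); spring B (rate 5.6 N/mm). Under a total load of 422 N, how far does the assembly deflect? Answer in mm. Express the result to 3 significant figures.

32.7 mm

k_A = Gd⁴/(8D³N_a) = (69.2×10³)(11.2⁴)/(8·146.0³·6) = 7.2892 N/mm
Parallel: k_eq = 7.2892 + 5.6 = 12.889 N/mm
δ = F/k_eq = 422/12.889 = 32.741 mm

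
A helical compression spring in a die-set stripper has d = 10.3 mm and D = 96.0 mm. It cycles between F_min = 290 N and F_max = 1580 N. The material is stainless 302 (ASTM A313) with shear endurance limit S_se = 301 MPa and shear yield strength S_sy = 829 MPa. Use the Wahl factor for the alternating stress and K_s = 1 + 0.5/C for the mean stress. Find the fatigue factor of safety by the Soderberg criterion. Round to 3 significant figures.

1.22

C = D/d = 96.0/10.3 = 9.3204; K_W = (4C−1)/(4C−4)+0.615/C = 1.1561; K_s = 1+0.5/C = 1.0536
F_a = (F_max−F_min)/2 = 645 N; F_m = (F_max+F_min)/2 = 935 N
τ_a = K_W·8F_aD/(πd³) = 1.1561 × 144.3 = 166.83 MPa
τ_m = K_s·8F_mD/(πd³) = 1.0536 × 209.18 = 220.4 MPa
Soderberg: 1/n_f = τ_a/S_se + τ_m/S_sy = 166.83/301 + 220.4/829 = 0.55424 + 0.26586 = 0.8201
n_f = 1/0.8201 = 1.219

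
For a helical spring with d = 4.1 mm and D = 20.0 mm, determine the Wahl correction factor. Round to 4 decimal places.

1.3195

C = D/d = 20.0/4.1 = 4.8780
K_W = (4C−1)/(4C−4) + 0.615/C = 18.512/15.512 + 0.1261 = 1.3195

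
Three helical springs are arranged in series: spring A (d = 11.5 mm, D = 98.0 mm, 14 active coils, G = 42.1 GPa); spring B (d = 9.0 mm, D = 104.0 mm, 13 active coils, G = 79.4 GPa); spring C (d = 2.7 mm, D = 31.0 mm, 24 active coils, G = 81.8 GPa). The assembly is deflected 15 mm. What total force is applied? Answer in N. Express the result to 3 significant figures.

k_A = Gd⁴/(8D³N_a) = (42.1×10³)(11.5⁴)/(8·98.0³·14) = 6.9852 N/mm
k_B = Gd⁴/(8D³N_a) = (79.4×10³)(9.0⁴)/(8·104.0³·13) = 4.453 N/mm
k_C = Gd⁴/(8D³N_a) = (81.8×10³)(2.7⁴)/(8·31.0³·24) = 0.76001 N/mm
Series: 1/k_eq = 1/6.9852 + 1/4.453 + 1/0.76001 = 1.6835; k_eq = 0.594 N/mm
F = k_eq·δ = 0.594·15 = 8.9101 N

8.91 N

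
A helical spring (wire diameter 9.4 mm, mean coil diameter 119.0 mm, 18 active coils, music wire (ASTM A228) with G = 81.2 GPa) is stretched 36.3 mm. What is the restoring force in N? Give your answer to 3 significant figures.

k = Gd⁴/(8D³N_a) = (81.2×10³)(9.4⁴)/(8·119.0³·18) = 2.6125 N/mm
F = k·δ = 2.6125 × 36.3 = 94.835 N

94.8 N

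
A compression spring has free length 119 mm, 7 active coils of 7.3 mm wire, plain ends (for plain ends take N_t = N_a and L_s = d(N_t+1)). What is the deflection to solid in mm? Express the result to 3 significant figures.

60.6 mm

N_t = 7; L_s = 7.3·8 = 58.4 mm
δ_solid = L₀ − L_s = 119 − 58.4 = 60.6 mm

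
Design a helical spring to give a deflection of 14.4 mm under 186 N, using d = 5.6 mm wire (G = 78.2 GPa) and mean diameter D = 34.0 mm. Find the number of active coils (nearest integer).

Required rate k = F/δ = 186/14.4 = 12.917 N/mm
N_a = Gd⁴/(8D³k) = (78.2×10³ × 5.6⁴)/(8 × 34.0³ × 12.917)
    = 7.69058e+07 / 4.06141e+06 = 18.94 → 19 coils

19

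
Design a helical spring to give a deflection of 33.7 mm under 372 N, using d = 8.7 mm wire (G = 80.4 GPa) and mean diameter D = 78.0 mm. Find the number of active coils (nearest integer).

11

Required rate k = F/δ = 372/33.7 = 11.039 N/mm
N_a = Gd⁴/(8D³k) = (80.4×10³ × 8.7⁴)/(8 × 78.0³ × 11.039)
    = 4.6061e+08 / 4.1907e+07 = 10.99 → 11 coils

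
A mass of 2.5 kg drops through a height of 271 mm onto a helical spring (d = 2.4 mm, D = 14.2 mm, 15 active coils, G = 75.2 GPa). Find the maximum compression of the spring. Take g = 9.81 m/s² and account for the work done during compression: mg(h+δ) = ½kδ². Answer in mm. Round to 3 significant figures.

46.3 mm

k = Gd⁴/(8D³N_a) = (75.2×10³)(2.4⁴)/(8·14.2³·15) = 7.2613 N/mm
W = mg = 2.5 × 9.81 = 24.525 N
½kδ² − Wδ − Wh = 0 → δ = (W + √(W² + 2kWh))/k
δ = (24.525 + √(601.48 + 96521.7))/7.2613 = (24.525 + 311.65)/7.2613 = 46.296 mm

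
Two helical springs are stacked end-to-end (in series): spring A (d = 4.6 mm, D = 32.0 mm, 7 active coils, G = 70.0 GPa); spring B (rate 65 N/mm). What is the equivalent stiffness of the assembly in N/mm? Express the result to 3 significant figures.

13.5 N/mm

k_A = Gd⁴/(8D³N_a) = (70.0×10³)(4.6⁴)/(8·32.0³·7) = 17.08 N/mm
Series: 1/k_eq = 1/17.08 + 1/65 = 0.073932; k_eq = 13.526 N/mm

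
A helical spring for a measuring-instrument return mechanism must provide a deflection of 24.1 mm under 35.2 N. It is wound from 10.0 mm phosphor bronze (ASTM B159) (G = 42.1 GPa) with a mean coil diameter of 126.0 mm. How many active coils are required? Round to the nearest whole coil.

Required rate k = F/δ = 35.2/24.1 = 1.4606 N/mm
N_a = Gd⁴/(8D³k) = (42.1×10³ × 10.0⁴)/(8 × 126.0³ × 1.4606)
    = 4.21e+08 / 2.33737e+07 = 18.01 → 18 coils

18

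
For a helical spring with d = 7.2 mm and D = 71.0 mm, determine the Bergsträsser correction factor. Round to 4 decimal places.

1.1372

C = D/d = 71.0/7.2 = 9.8611
K_B = (4C+2)/(4C−3) = 41.444/36.444 = 1.1372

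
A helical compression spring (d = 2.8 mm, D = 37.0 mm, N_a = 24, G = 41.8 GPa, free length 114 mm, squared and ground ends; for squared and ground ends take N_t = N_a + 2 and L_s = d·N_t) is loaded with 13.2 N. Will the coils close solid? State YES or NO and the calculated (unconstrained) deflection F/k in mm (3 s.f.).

YES, δ = 50.0 mm

k = Gd⁴/(8D³N_a) = (41.8×10³)(2.8⁴)/(8·37.0³·24) = 0.26418 N/mm
N_t = 26; L_s = 2.8·26 = 72.8 mm; δ_solid = L₀ − L_s = 114 − 72.8 = 41.2 mm
δ = F/k = 13.2/0.26418 = 49.966 mm
δ ≥ δ_solid → spring goes solid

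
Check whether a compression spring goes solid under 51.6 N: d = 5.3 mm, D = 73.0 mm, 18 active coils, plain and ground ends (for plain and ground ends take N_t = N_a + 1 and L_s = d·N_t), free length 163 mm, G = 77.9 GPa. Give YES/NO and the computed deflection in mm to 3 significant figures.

k = Gd⁴/(8D³N_a) = (77.9×10³)(5.3⁴)/(8·73.0³·18) = 1.0973 N/mm
N_t = 19; L_s = 5.3·19 = 100.7 mm; δ_solid = L₀ − L_s = 163 − 100.7 = 62.3 mm
δ = F/k = 51.6/1.0973 = 47.026 mm
δ < δ_solid → spring does not go solid

NO, δ = 47.0 mm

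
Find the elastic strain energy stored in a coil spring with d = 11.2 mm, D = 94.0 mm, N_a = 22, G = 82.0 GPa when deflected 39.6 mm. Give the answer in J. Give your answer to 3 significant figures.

k = Gd⁴/(8D³N_a) = (82.0×10³)(11.2⁴)/(8·94.0³·22) = 8.8265 N/mm
U = ½kδ² = 0.5 × 8.8265 × 39.6² = 6920.7 N·mm = 6.9207 J

6.92 J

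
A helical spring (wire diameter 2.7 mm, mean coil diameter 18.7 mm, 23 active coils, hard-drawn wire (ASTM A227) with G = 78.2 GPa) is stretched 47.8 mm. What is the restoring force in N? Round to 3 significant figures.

165 N

k = Gd⁴/(8D³N_a) = (78.2×10³)(2.7⁴)/(8·18.7³·23) = 3.454 N/mm
F = k·δ = 3.454 × 47.8 = 165.1 N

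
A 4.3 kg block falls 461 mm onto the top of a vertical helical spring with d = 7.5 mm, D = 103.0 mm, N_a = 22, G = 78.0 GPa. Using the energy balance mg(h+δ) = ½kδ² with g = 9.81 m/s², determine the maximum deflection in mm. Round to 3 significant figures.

210 mm

k = Gd⁴/(8D³N_a) = (78.0×10³)(7.5⁴)/(8·103.0³·22) = 1.2833 N/mm
W = mg = 4.3 × 9.81 = 42.183 N
½kδ² − Wδ − Wh = 0 → δ = (W + √(W² + 2kWh))/k
δ = (42.183 + √(1779.4 + 49909.6))/1.2833 = (42.183 + 227.35)/1.2833 = 210.04 mm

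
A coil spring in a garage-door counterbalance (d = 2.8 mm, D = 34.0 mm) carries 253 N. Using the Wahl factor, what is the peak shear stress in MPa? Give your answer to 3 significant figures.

1120 MPa

Spring index C = D/d = 34.0/2.8 = 12.1429
K_W = (4C−1)/(4C−4) + 0.615/C = 47.571/44.571 + 0.0506 = 1.1180
τ₀ = 8FD/(πd³) = 8·253·34.0/(π·2.8³) = 68816/68.964 = 997.85 MPa
τ_max = K·τ₀ = 1.1180 × 997.85 = 1115.6 MPa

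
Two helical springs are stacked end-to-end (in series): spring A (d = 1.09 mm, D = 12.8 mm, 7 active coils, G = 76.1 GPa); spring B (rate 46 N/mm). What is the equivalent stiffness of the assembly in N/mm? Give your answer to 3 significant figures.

k_A = Gd⁴/(8D³N_a) = (76.1×10³)(1.09⁴)/(8·12.8³·7) = 0.91469 N/mm
Series: 1/k_eq = 1/0.91469 + 1/46 = 1.115; k_eq = 0.89685 N/mm

0.897 N/mm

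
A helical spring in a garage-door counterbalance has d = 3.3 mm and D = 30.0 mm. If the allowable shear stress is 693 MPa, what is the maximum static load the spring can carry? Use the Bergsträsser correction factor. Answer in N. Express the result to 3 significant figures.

C = D/d = 30.0/3.3 = 9.0909
K_B = (4C+2)/(4C−3) = 38.364/33.364 = 1.1499
τ_max = K·8FD/(πd³) → F_max = τ_allow·πd³/(8DK)
F_max = 693·π·3.3³/(8·30.0·1.1499) = 78239/275.97 = 283.51 N

284 N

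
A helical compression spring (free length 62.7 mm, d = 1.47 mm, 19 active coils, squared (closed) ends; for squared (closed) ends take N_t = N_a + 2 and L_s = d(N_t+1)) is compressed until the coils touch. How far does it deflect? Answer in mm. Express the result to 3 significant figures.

30.4 mm

N_t = 21; L_s = 1.47·22 = 32.34 mm
δ_solid = L₀ − L_s = 62.7 − 32.34 = 30.36 mm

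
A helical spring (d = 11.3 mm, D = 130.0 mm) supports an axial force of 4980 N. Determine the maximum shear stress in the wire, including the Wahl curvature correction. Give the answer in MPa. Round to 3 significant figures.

Spring index C = D/d = 130.0/11.3 = 11.5044
K_W = (4C−1)/(4C−4) + 0.615/C = 45.018/42.018 + 0.0535 = 1.1249
τ₀ = 8FD/(πd³) = 8·4980·130.0/(π·11.3³) = 5.1792e+06/4533 = 1142.6 MPa
τ_max = K·τ₀ = 1.1249 × 1142.6 = 1285.2 MPa

1290 MPa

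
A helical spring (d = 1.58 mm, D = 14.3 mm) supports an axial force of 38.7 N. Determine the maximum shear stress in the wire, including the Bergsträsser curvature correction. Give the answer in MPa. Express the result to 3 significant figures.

411 MPa

Spring index C = D/d = 14.3/1.58 = 9.0506
K_B = (4C+2)/(4C−3) = 38.203/33.203 = 1.1506
τ₀ = 8FD/(πd³) = 8·38.7·14.3/(π·1.58³) = 4427.28/12.391 = 357.29 MPa
τ_max = K·τ₀ = 1.1506 × 357.29 = 411.09 MPa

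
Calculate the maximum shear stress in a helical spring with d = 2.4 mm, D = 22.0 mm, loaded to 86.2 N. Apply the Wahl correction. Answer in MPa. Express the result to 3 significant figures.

Spring index C = D/d = 22.0/2.4 = 9.1667
K_W = (4C−1)/(4C−4) + 0.615/C = 35.667/32.667 + 0.0671 = 1.1589
τ₀ = 8FD/(πd³) = 8·86.2·22.0/(π·2.4³) = 15171.2/43.429 = 349.33 MPa
τ_max = K·τ₀ = 1.1589 × 349.33 = 404.85 MPa

405 MPa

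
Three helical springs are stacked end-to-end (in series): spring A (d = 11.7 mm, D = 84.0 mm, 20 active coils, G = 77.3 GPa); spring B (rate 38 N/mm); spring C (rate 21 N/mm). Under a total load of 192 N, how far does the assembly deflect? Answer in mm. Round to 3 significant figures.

k_A = Gd⁴/(8D³N_a) = (77.3×10³)(11.7⁴)/(8·84.0³·20) = 15.274 N/mm
Series: 1/k_eq = 1/15.274 + 1/38 + 1/21 = 0.1394; k_eq = 7.1734 N/mm
δ = F/k_eq = 192/7.1734 = 26.766 mm

26.8 mm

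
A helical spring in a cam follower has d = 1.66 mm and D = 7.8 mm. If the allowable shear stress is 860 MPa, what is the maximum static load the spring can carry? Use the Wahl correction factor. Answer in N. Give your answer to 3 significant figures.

C = D/d = 7.8/1.66 = 4.6988
K_W = (4C−1)/(4C−4) + 0.615/C = 17.795/14.795 + 0.1309 = 1.3337
τ_max = K·8FD/(πd³) → F_max = τ_allow·πd³/(8DK)
F_max = 860·π·1.66³/(8·7.8·1.3337) = 12359/83.22 = 148.51 N

149 N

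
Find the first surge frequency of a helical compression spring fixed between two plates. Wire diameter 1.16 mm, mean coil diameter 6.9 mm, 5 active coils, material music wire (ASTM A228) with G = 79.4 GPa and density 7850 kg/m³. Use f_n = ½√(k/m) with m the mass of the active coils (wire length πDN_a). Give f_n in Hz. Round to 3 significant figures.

1740 Hz

k = Gd⁴/(8D³N_a) = (79.4×10³)(1.16⁴)/(8·6.9³·5) = 10.941 N/mm = 10941 N/m
Wire length L = πDN_a = π·6.9·5 = 108.38 mm
m = ρ·(πd²/4)·L = 7850 × 1.0568×10⁻⁶ m² × 0.10838 m = 0.00089918 kg
f_n = ½√(k/m) = 0.5·√(10941/0.00089918) = 0.5·√(1.2167e+07) = 1744.1 Hz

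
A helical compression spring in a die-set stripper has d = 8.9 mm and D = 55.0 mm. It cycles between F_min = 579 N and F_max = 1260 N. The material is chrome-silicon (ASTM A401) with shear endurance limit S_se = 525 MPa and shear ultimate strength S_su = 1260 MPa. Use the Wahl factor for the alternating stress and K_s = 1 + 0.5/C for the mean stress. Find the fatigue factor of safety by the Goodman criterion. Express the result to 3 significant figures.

3.15

C = D/d = 55.0/8.9 = 6.1798; K_W = (4C−1)/(4C−4)+0.615/C = 1.2443; K_s = 1+0.5/C = 1.0809
F_a = (F_max−F_min)/2 = 340.5 N; F_m = (F_max+F_min)/2 = 919.5 N
τ_a = K_W·8F_aD/(πd³) = 1.2443 × 67.647 = 84.174 MPa
τ_m = K_s·8F_mD/(πd³) = 1.0809 × 182.68 = 197.46 MPa
Goodman: 1/n_f = τ_a/S_se + τ_m/S_su = 84.174/525 + 197.46/1260 = 0.16033 + 0.15671 = 0.31704
n_f = 1/0.31704 = 3.154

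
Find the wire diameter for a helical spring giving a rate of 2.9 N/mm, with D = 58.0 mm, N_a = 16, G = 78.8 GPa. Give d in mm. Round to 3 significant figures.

d = (8D³N_a·k / G)^(1/4) = (8·58.0³·16·2.9 / (78.8×10³))^0.25
  = (919.11)^0.25 = 5.5061 mm

5.51 mm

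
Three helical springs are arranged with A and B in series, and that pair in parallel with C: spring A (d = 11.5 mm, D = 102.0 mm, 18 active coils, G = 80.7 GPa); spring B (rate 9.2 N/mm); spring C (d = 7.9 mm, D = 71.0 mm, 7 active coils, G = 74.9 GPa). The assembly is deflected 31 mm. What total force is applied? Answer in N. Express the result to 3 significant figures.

594 N

k_A = Gd⁴/(8D³N_a) = (80.7×10³)(11.5⁴)/(8·102.0³·18) = 9.2364 N/mm
k_C = Gd⁴/(8D³N_a) = (74.9×10³)(7.9⁴)/(8·71.0³·7) = 14.555 N/mm
Springs A,B series: k_AB = 1/(1/9.2364+1/9.2) = 4.6091 N/mm; parallel with C: k_eq = 4.6091+14.555 = 19.165 N/mm
F = k_eq·δ = 19.165·31 = 594.1 N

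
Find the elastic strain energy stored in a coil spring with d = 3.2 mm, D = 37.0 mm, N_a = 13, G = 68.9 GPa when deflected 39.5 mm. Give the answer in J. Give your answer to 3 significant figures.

1.07 J

k = Gd⁴/(8D³N_a) = (68.9×10³)(3.2⁴)/(8·37.0³·13) = 1.3715 N/mm
U = ½kδ² = 0.5 × 1.3715 × 39.5² = 1069.9 N·mm = 1.0699 J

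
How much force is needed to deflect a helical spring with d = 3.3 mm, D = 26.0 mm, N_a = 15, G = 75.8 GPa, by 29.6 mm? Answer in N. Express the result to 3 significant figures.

k = Gd⁴/(8D³N_a) = (75.8×10³)(3.3⁴)/(8·26.0³·15) = 4.2621 N/mm
F = k·δ = 4.2621 × 29.6 = 126.16 N

126 N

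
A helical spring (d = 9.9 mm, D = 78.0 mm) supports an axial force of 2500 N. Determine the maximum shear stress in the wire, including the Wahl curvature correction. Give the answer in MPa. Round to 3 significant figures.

Spring index C = D/d = 78.0/9.9 = 7.8788
K_W = (4C−1)/(4C−4) + 0.615/C = 30.515/27.515 + 0.0781 = 1.1871
τ₀ = 8FD/(πd³) = 8·2500·78.0/(π·9.9³) = 1.56e+06/3048.3 = 511.76 MPa
τ_max = K·τ₀ = 1.1871 × 511.76 = 607.51 MPa

608 MPa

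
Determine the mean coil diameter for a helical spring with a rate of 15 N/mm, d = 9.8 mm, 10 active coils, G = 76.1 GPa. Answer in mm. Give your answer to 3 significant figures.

83.6 mm

D = (Gd⁴/(8N_a·k))^(1/3) = (76.1×10³·9.8⁴/(8·10·15))^(1/3)
  = (584935)^(1/3) = 83.6314 mm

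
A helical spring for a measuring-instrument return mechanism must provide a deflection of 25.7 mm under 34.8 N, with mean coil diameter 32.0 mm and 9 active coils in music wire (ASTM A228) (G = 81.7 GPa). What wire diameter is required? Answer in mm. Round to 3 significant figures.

2.50 mm

Required rate k = F/δ = 34.8/25.7 = 1.3541 N/mm
d = (8D³N_a·k / G)^(1/4) = (8·32.0³·9·1.3541 / (81.7×10³))^0.25
  = (39.103)^0.25 = 2.5006 mm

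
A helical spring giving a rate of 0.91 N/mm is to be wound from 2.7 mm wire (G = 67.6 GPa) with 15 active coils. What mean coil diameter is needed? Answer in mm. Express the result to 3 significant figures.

D = (Gd⁴/(8N_a·k))^(1/3) = (67.6×10³·2.7⁴/(8·15·0.91))^(1/3)
  = (32898.7)^(1/3) = 32.0425 mm

32.0 mm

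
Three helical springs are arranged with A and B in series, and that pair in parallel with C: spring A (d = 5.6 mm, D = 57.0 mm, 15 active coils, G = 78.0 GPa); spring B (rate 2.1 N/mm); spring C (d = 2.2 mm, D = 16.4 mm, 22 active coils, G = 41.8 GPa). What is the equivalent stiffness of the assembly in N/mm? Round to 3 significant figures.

k_A = Gd⁴/(8D³N_a) = (78.0×10³)(5.6⁴)/(8·57.0³·15) = 3.4518 N/mm
k_C = Gd⁴/(8D³N_a) = (41.8×10³)(2.2⁴)/(8·16.4³·22) = 1.2613 N/mm
Springs A,B series: k_AB = 1/(1/3.4518+1/2.1) = 1.3057 N/mm; parallel with C: k_eq = 1.3057+1.2613 = 2.567 N/mm

2.57 N/mm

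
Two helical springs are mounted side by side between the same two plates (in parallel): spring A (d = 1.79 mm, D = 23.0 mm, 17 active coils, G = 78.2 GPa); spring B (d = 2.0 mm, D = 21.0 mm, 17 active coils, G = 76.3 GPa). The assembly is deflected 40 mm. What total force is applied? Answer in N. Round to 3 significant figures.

k_A = Gd⁴/(8D³N_a) = (78.2×10³)(1.79⁴)/(8·23.0³·17) = 0.48517 N/mm
k_B = Gd⁴/(8D³N_a) = (76.3×10³)(2.0⁴)/(8·21.0³·17) = 0.96928 N/mm
Parallel: k_eq = 0.48517 + 0.96928 = 1.4544 N/mm
F = k_eq·δ = 1.4544·40 = 58.178 N

58.2 N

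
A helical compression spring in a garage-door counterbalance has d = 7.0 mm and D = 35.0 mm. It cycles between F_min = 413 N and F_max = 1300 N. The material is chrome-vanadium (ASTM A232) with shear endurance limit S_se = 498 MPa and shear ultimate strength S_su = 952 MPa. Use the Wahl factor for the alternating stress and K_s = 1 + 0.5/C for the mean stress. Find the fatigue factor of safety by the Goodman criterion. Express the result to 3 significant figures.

1.78

C = D/d = 35.0/7.0 = 5.0000; K_W = (4C−1)/(4C−4)+0.615/C = 1.3105; K_s = 1+0.5/C = 1.1000
F_a = (F_max−F_min)/2 = 443.5 N; F_m = (F_max+F_min)/2 = 856.5 N
τ_a = K_W·8F_aD/(πd³) = 1.3105 × 115.24 = 151.02 MPa
τ_m = K_s·8F_mD/(πd³) = 1.1000 × 222.56 = 244.81 MPa
Goodman: 1/n_f = τ_a/S_se + τ_m/S_su = 151.02/498 + 244.81/952 = 0.30326 + 0.25716 = 0.56042
n_f = 1/0.56042 = 1.784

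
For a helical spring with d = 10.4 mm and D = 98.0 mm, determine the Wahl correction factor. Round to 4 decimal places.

C = D/d = 98.0/10.4 = 9.4231
K_W = (4C−1)/(4C−4) + 0.615/C = 36.692/33.692 + 0.0653 = 1.1543

1.1543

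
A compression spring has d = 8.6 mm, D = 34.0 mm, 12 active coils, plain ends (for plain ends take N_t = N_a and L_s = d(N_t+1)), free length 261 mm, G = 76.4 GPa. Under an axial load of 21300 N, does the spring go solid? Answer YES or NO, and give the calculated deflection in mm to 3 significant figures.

k = Gd⁴/(8D³N_a) = (76.4×10³)(8.6⁴)/(8·34.0³·12) = 110.76 N/mm
N_t = 12; L_s = 8.6·13 = 111.8 mm; δ_solid = L₀ − L_s = 261 − 111.8 = 149.2 mm
δ = F/k = 21300/110.76 = 192.31 mm
δ ≥ δ_solid → spring goes solid

YES, δ = 192 mm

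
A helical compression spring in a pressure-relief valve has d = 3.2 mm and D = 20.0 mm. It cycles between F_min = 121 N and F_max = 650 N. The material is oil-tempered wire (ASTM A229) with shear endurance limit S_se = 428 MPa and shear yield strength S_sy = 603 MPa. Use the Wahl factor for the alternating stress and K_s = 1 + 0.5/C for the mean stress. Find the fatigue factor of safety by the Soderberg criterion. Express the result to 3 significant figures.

0.441

C = D/d = 20.0/3.2 = 6.2500; K_W = (4C−1)/(4C−4)+0.615/C = 1.2413; K_s = 1+0.5/C = 1.0800
F_a = (F_max−F_min)/2 = 264.5 N; F_m = (F_max+F_min)/2 = 385.5 N
τ_a = K_W·8F_aD/(πd³) = 1.2413 × 411.1 = 510.28 MPa
τ_m = K_s·8F_mD/(πd³) = 1.0800 × 599.16 = 647.1 MPa
Soderberg: 1/n_f = τ_a/S_se + τ_m/S_sy = 510.28/428 + 647.1/603 = 1.19224 + 1.07313 = 2.2654
n_f = 1/2.2654 = 0.4414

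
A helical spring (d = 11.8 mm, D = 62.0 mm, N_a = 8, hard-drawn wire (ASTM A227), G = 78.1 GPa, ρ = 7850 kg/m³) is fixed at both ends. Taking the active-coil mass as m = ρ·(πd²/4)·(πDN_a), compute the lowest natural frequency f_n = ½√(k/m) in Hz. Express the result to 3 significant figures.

136 Hz

k = Gd⁴/(8D³N_a) = (78.1×10³)(11.8⁴)/(8·62.0³·8) = 99.271 N/mm = 99271 N/m
Wire length L = πDN_a = π·62.0·8 = 1558.2 mm
m = ρ·(πd²/4)·L = 7850 × 109.36×10⁻⁶ m² × 1.5582 m = 1.3377 kg
f_n = ½√(k/m) = 0.5·√(99271/1.3377) = 0.5·√(74211) = 136.21 Hz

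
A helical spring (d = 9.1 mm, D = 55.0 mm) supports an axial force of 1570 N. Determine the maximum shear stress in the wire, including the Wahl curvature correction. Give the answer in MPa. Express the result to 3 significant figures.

365 MPa

Spring index C = D/d = 55.0/9.1 = 6.0440
K_W = (4C−1)/(4C−4) + 0.615/C = 23.176/20.176 + 0.1018 = 1.2504
τ₀ = 8FD/(πd³) = 8·1570·55.0/(π·9.1³) = 690800/2367.4 = 291.8 MPa
τ_max = K·τ₀ = 1.2504 × 291.8 = 364.87 MPa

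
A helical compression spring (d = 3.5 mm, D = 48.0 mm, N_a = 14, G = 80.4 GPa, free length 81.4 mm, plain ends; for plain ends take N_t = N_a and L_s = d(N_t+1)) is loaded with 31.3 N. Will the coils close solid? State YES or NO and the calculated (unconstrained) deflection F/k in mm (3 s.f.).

k = Gd⁴/(8D³N_a) = (80.4×10³)(3.5⁴)/(8·48.0³·14) = 0.97406 N/mm
N_t = 14; L_s = 3.5·15 = 52.5 mm; δ_solid = L₀ − L_s = 81.4 − 52.5 = 28.9 mm
δ = F/k = 31.3/0.97406 = 32.133 mm
δ ≥ δ_solid → spring goes solid

YES, δ = 32.1 mm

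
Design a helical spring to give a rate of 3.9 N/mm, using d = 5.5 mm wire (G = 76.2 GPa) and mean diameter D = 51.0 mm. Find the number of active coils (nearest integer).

N_a = Gd⁴/(8D³k) = (76.2×10³ × 5.5⁴)/(8 × 51.0³ × 3.9)
    = 6.97278e+07 / 4.13871e+06 = 16.85 → 17 coils

17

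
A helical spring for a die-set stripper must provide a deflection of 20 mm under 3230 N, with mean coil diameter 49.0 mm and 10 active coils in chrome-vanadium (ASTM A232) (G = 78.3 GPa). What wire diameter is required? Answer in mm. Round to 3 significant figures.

11.8 mm

Required rate k = F/δ = 3230/20 = 161.5 N/mm
d = (8D³N_a·k / G)^(1/4) = (8·49.0³·10·161.5 / (78.3×10³))^0.25
  = (19413)^0.25 = 11.8038 mm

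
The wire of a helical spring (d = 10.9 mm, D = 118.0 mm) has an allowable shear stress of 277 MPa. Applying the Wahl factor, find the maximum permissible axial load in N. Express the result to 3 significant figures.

1050 N

C = D/d = 118.0/10.9 = 10.8257
K_W = (4C−1)/(4C−4) + 0.615/C = 42.303/39.303 + 0.0568 = 1.1331
τ_max = K·8FD/(πd³) → F_max = τ_allow·πd³/(8DK)
F_max = 277·π·10.9³/(8·118.0·1.1331) = 1.127e+06/1069.7 = 1053.5 N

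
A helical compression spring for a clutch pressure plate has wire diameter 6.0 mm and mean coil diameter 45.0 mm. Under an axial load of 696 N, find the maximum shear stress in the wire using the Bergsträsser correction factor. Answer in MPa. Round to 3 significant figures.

Spring index C = D/d = 45.0/6.0 = 7.5000
K_B = (4C+2)/(4C−3) = 32.000/27.000 = 1.1852
τ₀ = 8FD/(πd³) = 8·696·45.0/(π·6.0³) = 250560/678.58 = 369.24 MPa
τ_max = K·τ₀ = 1.1852 × 369.24 = 437.62 MPa

438 MPa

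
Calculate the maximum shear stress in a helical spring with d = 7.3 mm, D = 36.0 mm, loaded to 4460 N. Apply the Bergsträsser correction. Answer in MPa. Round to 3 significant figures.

1370 MPa

Spring index C = D/d = 36.0/7.3 = 4.9315
K_B = (4C+2)/(4C−3) = 21.726/16.726 = 1.2989
τ₀ = 8FD/(πd³) = 8·4460·36.0/(π·7.3³) = 1.28448e+06/1222.1 = 1051 MPa
τ_max = K·τ₀ = 1.2989 × 1051 = 1365.2 MPa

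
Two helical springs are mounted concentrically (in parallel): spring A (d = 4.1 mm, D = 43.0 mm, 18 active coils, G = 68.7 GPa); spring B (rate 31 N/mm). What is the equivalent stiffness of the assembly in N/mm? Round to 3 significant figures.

32.7 N/mm

k_A = Gd⁴/(8D³N_a) = (68.7×10³)(4.1⁴)/(8·43.0³·18) = 1.6956 N/mm
Parallel: k_eq = 1.6956 + 31 = 32.696 N/mm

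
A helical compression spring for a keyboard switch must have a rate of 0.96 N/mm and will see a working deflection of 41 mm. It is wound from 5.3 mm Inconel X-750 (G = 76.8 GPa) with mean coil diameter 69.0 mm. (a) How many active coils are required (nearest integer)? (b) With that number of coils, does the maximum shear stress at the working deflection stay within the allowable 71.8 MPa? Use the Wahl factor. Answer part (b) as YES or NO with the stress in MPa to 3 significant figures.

N_a = Gd⁴/(8D³k) = (76.8×10³)(5.3⁴)/(8·69.0³·0.96) = 24.02 → N_a = 24
Actual rate k = Gd⁴/(8D³·24) = 0.96076 N/mm
Working load F = kδ = 0.96076·41 = 39.391 N
C = 69.0/5.3 = 13.0189; K_W = (4C−1)/(4C−4)+0.615/C = 1.1096
τ_max = K_W·8FD/(πd³) = 1.1096·46.49 = 51.587 MPa
τ_max ≤ 71.8 MPa → acceptable

(a) 24 coils; (b) YES, τ_max = 51.6 MPa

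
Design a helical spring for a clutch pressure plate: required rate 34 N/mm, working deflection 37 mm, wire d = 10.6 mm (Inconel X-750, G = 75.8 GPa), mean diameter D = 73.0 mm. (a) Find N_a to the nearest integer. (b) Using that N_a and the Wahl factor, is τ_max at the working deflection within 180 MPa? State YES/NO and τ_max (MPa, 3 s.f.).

(a) 9 coils; (b) NO, τ_max = 240 MPa

N_a = Gd⁴/(8D³k) = (75.8×10³)(10.6⁴)/(8·73.0³·34) = 9.044 → N_a = 9
Actual rate k = Gd⁴/(8D³·9) = 34.166 N/mm
Working load F = kδ = 34.166·37 = 1264.1 N
C = 73.0/10.6 = 6.8868; K_W = (4C−1)/(4C−4)+0.615/C = 1.2167
τ_max = K_W·8FD/(πd³) = 1.2167·197.31 = 240.06 MPa
τ_max > 180 MPa → exceeds allowable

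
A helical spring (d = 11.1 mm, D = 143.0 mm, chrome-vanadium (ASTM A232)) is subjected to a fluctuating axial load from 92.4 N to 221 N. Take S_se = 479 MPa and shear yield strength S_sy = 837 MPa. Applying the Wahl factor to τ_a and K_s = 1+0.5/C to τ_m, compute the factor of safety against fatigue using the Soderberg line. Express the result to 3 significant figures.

10.9

C = D/d = 143.0/11.1 = 12.8829; K_W = (4C−1)/(4C−4)+0.615/C = 1.1109; K_s = 1+0.5/C = 1.0388
F_a = (F_max−F_min)/2 = 64.3 N; F_m = (F_max+F_min)/2 = 156.7 N
τ_a = K_W·8F_aD/(πd³) = 1.1109 × 17.121 = 19.018 MPa
τ_m = K_s·8F_mD/(πd³) = 1.0388 × 41.723 = 43.342 MPa
Soderberg: 1/n_f = τ_a/S_se + τ_m/S_sy = 19.018/479 + 43.342/837 = 0.03970 + 0.05178 = 0.091488
n_f = 1/0.091488 = 10.93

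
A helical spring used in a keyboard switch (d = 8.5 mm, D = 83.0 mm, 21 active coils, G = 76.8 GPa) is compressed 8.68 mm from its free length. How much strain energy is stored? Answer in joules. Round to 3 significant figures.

0.157 J

k = Gd⁴/(8D³N_a) = (76.8×10³)(8.5⁴)/(8·83.0³·21) = 4.1734 N/mm
U = ½kδ² = 0.5 × 4.1734 × 8.68² = 157.22 N·mm = 0.15722 J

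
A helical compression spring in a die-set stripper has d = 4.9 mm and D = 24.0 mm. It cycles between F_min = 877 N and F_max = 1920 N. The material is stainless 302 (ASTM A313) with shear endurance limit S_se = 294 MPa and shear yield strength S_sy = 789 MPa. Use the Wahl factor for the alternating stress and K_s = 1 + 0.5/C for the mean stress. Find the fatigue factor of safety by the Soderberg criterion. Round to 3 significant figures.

0.449

C = D/d = 24.0/4.9 = 4.8980; K_W = (4C−1)/(4C−4)+0.615/C = 1.3180; K_s = 1+0.5/C = 1.1021
F_a = (F_max−F_min)/2 = 521.5 N; F_m = (F_max+F_min)/2 = 1398.5 N
τ_a = K_W·8F_aD/(πd³) = 1.3180 × 270.91 = 357.05 MPa
τ_m = K_s·8F_mD/(πd³) = 1.1021 × 726.48 = 800.65 MPa
Soderberg: 1/n_f = τ_a/S_se + τ_m/S_sy = 357.05/294 + 800.65/789 = 1.21444 + 1.01476 = 2.2292
n_f = 1/2.2292 = 0.4486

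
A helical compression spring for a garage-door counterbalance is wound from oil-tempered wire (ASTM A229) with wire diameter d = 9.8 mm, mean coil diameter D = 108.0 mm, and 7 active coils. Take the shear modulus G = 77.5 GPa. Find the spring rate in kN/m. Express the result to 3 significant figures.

k = Gd⁴/(8D³N_a) = (77.5×10³ × 9.8⁴) / (8 × 108.0³ × 7)
  = 7.14835e+08 / 7.05439e+07 = 10.133 N/mm

10.1 kN/m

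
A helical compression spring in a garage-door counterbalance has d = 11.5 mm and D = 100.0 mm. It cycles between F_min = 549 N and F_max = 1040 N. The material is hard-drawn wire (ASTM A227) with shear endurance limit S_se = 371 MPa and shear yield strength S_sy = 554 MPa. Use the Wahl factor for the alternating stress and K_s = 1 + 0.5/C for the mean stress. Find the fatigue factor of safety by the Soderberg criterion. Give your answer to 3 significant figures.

2.61

C = D/d = 100.0/11.5 = 8.6957; K_W = (4C−1)/(4C−4)+0.615/C = 1.1682; K_s = 1+0.5/C = 1.0575
F_a = (F_max−F_min)/2 = 245.5 N; F_m = (F_max+F_min)/2 = 794.5 N
τ_a = K_W·8F_aD/(πd³) = 1.1682 × 41.105 = 48.019 MPa
τ_m = K_s·8F_mD/(πd³) = 1.0575 × 133.03 = 140.68 MPa
Soderberg: 1/n_f = τ_a/S_se + τ_m/S_sy = 48.019/371 + 140.68/554 = 0.12943 + 0.25393 = 0.38336
n_f = 1/0.38336 = 2.609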